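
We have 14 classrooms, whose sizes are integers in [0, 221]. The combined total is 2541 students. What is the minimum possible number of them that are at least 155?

If only k of them are at least 155, the other 14 − k are at most 154, so the total is at most k·221 + (14 − k)·154.
This must reach 2541, so k·221 + (14 − k)·154 ≥ 2541, giving k ≥ 6.
Exactly 6 works: 6 values at 221 and 8 at 154 total 2558; lower one of the high values by 17 (still ≥ 155) to hit 2541.

6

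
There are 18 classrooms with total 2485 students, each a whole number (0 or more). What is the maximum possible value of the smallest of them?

138

The 18 values sum to 2485, so their minimum is at most ⌊2485/18⌋ = 138.
Equality holds with 17 values of 138 and 1 value of 139.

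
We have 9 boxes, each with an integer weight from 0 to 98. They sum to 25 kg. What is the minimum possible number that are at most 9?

7

Let j be the number exceeding 9. Then the total is ≥ 10·j + 0·(9 − j) = 0 + 10j.
So 10j ≤ 25 and j ≤ 2; hence at least 9 − 2 = 7 are ≤ 9.
Exactly 7 works: 7 values at 0 and 2 at 10 total 20; raise one of the low values by 5 (still ≤ 9) to hit 25.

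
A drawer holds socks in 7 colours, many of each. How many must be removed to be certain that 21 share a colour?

In the worst case you draw 20 of each of the 7 colours: 7 × 20 = 140.
One more forces 21 of some colour, so 140 + 1 = 141.

141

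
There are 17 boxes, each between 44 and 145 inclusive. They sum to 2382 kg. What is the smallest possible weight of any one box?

Minimizing one value means maximizing the remaining 16.
The other 16 contribute at most 16 × 145 = 2320, leaving at least 2382 − 2320 = 62.
Since 62 ≥ 44, this is achievable: one at 62 and 16 at 145.

62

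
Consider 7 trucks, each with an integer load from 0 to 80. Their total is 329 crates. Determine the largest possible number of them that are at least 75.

4

If k of the values are ≥ 75, the total is ≥ 75k + 0(7 − k).
Setting 75k + 0(7 − k) ≤ 329 gives 75k ≤ 329, so k ≤ 4.
k = 4 is achieved by 4 values at 75 and 3 at 0, total 300; add 29 to one value (staying below 75) to reach 329.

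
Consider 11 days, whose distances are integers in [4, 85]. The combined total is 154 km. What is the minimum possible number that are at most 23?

6

Each value above 23 is at least 24, contributing at least 24 − 4 = 20 above the floor 4.
The sum exceeds the floor total 44 by 110, so at most ⌊110/20⌋ = 5 exceed 23, and at least 6 are ≤ 23.
Exactly 6 works: 6 values at 4 and 5 at 24 total 144; raise one of the low values by 10 (still ≤ 23) to hit 154.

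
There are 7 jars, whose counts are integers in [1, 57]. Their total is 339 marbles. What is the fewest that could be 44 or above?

3

If only k of them are at least 44, the other 7 − k are at most 43, so the total is at most k·57 + (7 − k)·43.
This must reach 339, so k·57 + (7 − k)·43 ≥ 339, giving k ≥ 3.
Exactly 3 works: 3 values at 57 and 4 at 43 total 343; lower one of the high values by 4 (still ≥ 44) to hit 339.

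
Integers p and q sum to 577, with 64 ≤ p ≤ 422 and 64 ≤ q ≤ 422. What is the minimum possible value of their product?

65410

pq = p(577 − p) is concave in p, so over [155, 422] it is minimized at an endpoint.
At the endpoint p = 155, q = 577 − 155 = 422, so pq = 155 × 422 = 65410.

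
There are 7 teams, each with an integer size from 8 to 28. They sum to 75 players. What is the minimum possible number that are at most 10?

Each value above 10 is at least 11, contributing at least 11 − 8 = 3 above the floor 8.
The sum exceeds the floor total 56 by 19, so at most ⌊19/3⌋ = 6 exceed 10, and at least 1 are ≤ 10.
Exactly 1 works: 1 value at 8 and 6 at 11 total 74; raise one of the low values by 1 (still ≤ 10) to hit 75.

1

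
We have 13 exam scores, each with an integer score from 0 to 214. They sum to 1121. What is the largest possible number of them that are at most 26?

8

Each value at 26 or below falls at least 214 − 26 = 188 short of the ceiling 214.
The ceiling total is 13 × 214 = 2782, and we need 1121, so at most ⌊(2782 − 1121)/188⌋ = 8 can be that low.
k = 8 is achieved by 8 values at 26 and 5 at 214, total 1278; lower one of the 214's by 157 (still > 26) to reach 1121.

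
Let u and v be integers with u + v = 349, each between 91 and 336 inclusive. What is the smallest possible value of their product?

Since u + v is fixed, pushing one of them to its bound minimizes the product.
The extreme feasible split is u = 91, v = 258, giving uv = 23478.

23478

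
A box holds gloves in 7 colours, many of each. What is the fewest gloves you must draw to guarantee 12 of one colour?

78

You could draw 11 of every colour without reaching 12 of any — 77 in all.
One more forces 12 of some colour, so 77 + 1 = 78.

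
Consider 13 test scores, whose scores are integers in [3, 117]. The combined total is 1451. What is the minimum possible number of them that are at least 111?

3

Suppose at most 13 − j of them reach 111; then j values are ≤ 110 and the rest ≤ 117.
The total is then ≤ 110·j + 117·(13 − j) = 1521 − 7j. For this to be ≥ 1451 we need j ≤ 10, so at least 13 − 10 = 3 must reach 111.
Exactly 3 works: 3 values at 117 and 10 at 110 total 1451.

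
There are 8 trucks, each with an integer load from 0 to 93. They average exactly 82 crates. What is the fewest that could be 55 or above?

6

The total is 8 × 82 = 656.
If only k of them are at least 55, the other 8 − k are at most 54, so the total is at most k·93 + (8 − k)·54.
This must reach 656, so k·93 + (8 − k)·54 ≥ 656, giving k ≥ 6.
Exactly 6 works: 6 values at 93 and 2 at 54 total 666; lower one of the high values by 10 (still ≥ 55) to hit 656.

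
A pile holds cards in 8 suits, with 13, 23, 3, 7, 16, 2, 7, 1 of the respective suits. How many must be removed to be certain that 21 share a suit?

In the worst case you take as many as possible of each suit without reaching 21: 13 + 20 + 3 + 7 + 16 + 2 + 7 + 1 = 69.
The next one must give 21 of some suit, so 69 + 1 = 70.

70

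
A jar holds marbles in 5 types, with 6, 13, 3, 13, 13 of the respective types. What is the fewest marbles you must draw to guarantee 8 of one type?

31

In the worst case you take as many as possible of each type without reaching 8: 6 + 7 + 3 + 7 + 7 = 30.
The next one must give 8 of some type, so 30 + 1 = 31.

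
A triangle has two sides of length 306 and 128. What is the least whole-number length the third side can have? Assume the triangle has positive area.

The third side must exceed |306 − 128| = 178.
The smallest integer above 178 is 179.

179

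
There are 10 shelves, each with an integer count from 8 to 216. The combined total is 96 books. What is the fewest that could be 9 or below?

Let j be the number exceeding 9. Then the total is ≥ 10·j + 8·(10 − j) = 80 + 2j.
So 2j ≤ 16 and j ≤ 8; hence at least 10 − 8 = 2 are ≤ 9.
Exactly 2 works: 2 values at 8 and 8 at 10 total 96.

2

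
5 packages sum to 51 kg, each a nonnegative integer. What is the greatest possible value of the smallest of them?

10

The average is 51/5 < 11, so some value is ≤ 10.
Taking 4 copies of 10 and 1 copy of 11 gives exactly 51, so 10 is attained.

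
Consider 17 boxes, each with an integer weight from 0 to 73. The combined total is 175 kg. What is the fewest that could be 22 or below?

Let j be the number exceeding 22. Then the total is ≥ 23·j + 0·(17 − j) = 0 + 23j.
So 23j ≤ 175 and j ≤ 7; hence at least 17 − 7 = 10 are ≤ 22.
Exactly 10 works: 10 values at 0 and 7 at 23 total 161; raise one of the low values by 14 (still ≤ 22) to hit 175.

10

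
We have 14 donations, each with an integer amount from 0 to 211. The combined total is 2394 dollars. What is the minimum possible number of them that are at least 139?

If only k of them are at least 139, the other 14 − k are at most 138, so the total is at most k·211 + (14 − k)·138.
This must reach 2394, so k·211 + (14 − k)·138 ≥ 2394, giving k ≥ 7.
Exactly 7 works: 7 values at 211 and 7 at 138 total 2443; lower one of the high values by 49 (still ≥ 139) to hit 2394.

7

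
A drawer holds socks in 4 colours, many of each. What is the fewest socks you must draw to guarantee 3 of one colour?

In the worst case you draw 2 of each of the 4 colours: 4 × 2 = 8.
One more forces 3 of some colour, so 8 + 1 = 9.

9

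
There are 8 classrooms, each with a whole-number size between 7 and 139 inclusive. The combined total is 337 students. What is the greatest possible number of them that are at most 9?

Suppose k of them are at most 9. Those contribute at most 9 each and the rest at most 139 each.
So the total is at most 9k + 139(8 − k) = 1112 − 130k. This must still be ≥ 337, so k ≤ 5.
k = 5 is achieved by 5 values at 9 and 3 at 139, total 462; lower one of the 139's by 125 (still > 9) to reach 337.

5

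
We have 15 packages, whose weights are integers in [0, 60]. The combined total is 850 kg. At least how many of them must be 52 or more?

10

Suppose at most 15 − j of them reach 52; then j values are ≤ 51 and the rest ≤ 60.
The total is then ≤ 51·j + 60·(15 − j) = 900 − 9j. For this to be ≥ 850 we need j ≤ 5, so at least 15 − 5 = 10 must reach 52.
Exactly 10 works: 10 values at 60 and 5 at 51 total 855; lower one of the high values by 5 (still ≥ 52) to hit 850.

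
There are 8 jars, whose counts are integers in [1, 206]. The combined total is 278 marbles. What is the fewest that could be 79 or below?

If only k of them are at most 79, the other 8 − k are at least 80, so the total is at least (8 − k)·80 + k·1.
This is ≤ 278, so (8 − k)·80 + 1k ≤ 278, which gives k ≥ 5.
Exactly 5 works: 5 values at 1 and 3 at 80 total 245; raise one of the low values by 33 (still ≤ 79) to hit 278.

5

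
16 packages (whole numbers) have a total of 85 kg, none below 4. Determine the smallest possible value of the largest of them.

The 16 values sum to 85, so their maximum is at least ⌈85/16⌉ = 6.
Equality holds with 5 values of 6 and 11 values of 5.

6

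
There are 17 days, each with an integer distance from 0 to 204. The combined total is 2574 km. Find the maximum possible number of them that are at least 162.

Suppose k of them are at least 162. Those contribute at least 162 each and the other 17 − k at least 0 each.
So the total is at least 162k + 0(17 − k) = 0 + 162k. This must be ≤ 2574, giving k ≤ 15.
k = 15 is achieved by 15 values at 162 and 2 at 0, total 2430; add 144 to one value (staying below 162) to reach 2574.

15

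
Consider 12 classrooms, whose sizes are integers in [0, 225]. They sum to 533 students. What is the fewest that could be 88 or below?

Let j be the number exceeding 88. Then the total is ≥ 89·j + 0·(12 − j) = 0 + 89j.
So 89j ≤ 533 and j ≤ 5; hence at least 12 − 5 = 7 are ≤ 88.
Exactly 7 works: 7 values at 0 and 5 at 89 total 445; raise one of the low values by 88 (still ≤ 88) to hit 533.

7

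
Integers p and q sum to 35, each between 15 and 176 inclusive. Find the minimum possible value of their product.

300

Since p + q is fixed, pushing one of them to its bound minimizes the product.
The extreme feasible split is p = 15, q = 20, giving pq = 300.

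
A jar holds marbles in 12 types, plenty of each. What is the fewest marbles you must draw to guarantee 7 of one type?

73

You could draw 6 of every type without reaching 7 of any — 72 in all.
One more forces 7 of some type, so 72 + 1 = 73.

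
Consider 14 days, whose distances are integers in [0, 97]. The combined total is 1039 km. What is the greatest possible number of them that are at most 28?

4

Each value at 28 or below falls at least 97 − 28 = 69 short of the ceiling 97.
The ceiling total is 14 × 97 = 1358, and we need 1039, so at most ⌊(1358 − 1039)/69⌋ = 4 can be that low.
k = 4 is achieved by 4 values at 28 and 10 at 97, total 1082; lower one of the 97's by 43 (still > 28) to reach 1039.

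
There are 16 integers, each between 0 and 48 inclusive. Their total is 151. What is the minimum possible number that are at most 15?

Let j be the number exceeding 15. Then the total is ≥ 16·j + 0·(16 − j) = 0 + 16j.
So 16j ≤ 151 and j ≤ 9; hence at least 16 − 9 = 7 are ≤ 15.
Exactly 7 works: 7 values at 0 and 9 at 16 total 144; raise one of the low values by 7 (still ≤ 15) to hit 151.

7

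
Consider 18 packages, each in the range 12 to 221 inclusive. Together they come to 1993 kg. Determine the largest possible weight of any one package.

To make one package as large as possible, make the other 17 as small as possible.
The other 17 contribute at least 17 × 12 = 204, leaving at most 1993 − 204 = 1789.
But each package is capped at 221, so the maximum is 221.
Achievable: one at 221 and the other 17 totalling 1772, which fits since 17 × 12 ≤ 1772 ≤ 17 × 221.

221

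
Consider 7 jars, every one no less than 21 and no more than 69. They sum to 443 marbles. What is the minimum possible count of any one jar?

29

To make one jar as small as possible, make the other 6 as large as possible.
The other 6 contribute at most 6 × 69 = 414, leaving at least 443 − 414 = 29.
Since 29 ≥ 21, this is achievable: one at 29 and 6 at 69.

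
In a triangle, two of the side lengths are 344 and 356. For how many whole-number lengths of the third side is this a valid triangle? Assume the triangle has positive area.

The triangle inequality gives |344 − 356| < c < 344 + 356, i.e. 12 < c < 700.
So c can be any integer from 13 to 699: 687 values.

687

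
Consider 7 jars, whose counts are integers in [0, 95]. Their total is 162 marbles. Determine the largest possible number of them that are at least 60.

Suppose k of them are at least 60. Those contribute at least 60 each and the other 7 − k at least 0 each.
So the total is at least 60k + 0(7 − k) = 0 + 60k. This must be ≤ 162, giving k ≤ 2.
k = 2 is achieved by 2 values at 60 and 5 at 0, total 120; add 42 to one value (staying below 60) to reach 162.

2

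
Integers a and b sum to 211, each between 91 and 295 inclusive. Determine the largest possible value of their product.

With a + b fixed, ab peaks when the two are closest together.
Taking a = 105 and b = 106 (both in [91, 295]) gives ab = 11130.

11130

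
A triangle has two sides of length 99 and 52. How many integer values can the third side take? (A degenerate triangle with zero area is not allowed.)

The triangle inequality gives |99 − 52| < c < 99 + 52, i.e. 47 < c < 151.
So c can be any integer from 48 to 150: 103 values.

103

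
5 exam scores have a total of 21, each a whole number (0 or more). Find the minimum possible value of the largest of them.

5

If every one of the 5 were at most 4, the total would be at most 5 × 4 = 20 < 21.
Taking 4 copies of 4 and 1 copy of 5 gives exactly 21, so 5 is attained.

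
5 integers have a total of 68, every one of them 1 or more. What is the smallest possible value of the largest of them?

14

Some value must be at least ⌈68/5⌉ = 14, since 5 × 13 = 65 < 68.
Equality holds with 3 values of 14 and 2 values of 13.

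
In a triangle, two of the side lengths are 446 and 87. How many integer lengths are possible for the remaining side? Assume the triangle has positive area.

173

The triangle inequality gives |446 − 87| < c < 446 + 87, i.e. 359 < c < 533.
So c can be any integer from 360 to 532: 173 values.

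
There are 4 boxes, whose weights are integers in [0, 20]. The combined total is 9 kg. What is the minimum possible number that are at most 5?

Let j be the number exceeding 5. Then the total is ≥ 6·j + 0·(4 − j) = 0 + 6j.
So 6j ≤ 9 and j ≤ 1; hence at least 4 − 1 = 3 are ≤ 5.
Exactly 3 works: 3 values at 0 and 1 at 6 total 6; raise one of the low values by 3 (still ≤ 5) to hit 9.

3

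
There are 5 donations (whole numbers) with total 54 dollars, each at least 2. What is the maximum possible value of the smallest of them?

If every one of the 5 were at least 11, the total would be at least 5 × 11 = 55 > 54.
Taking 1 copy of 10 and 4 copies of 11 gives exactly 54, so 10 is attained.

10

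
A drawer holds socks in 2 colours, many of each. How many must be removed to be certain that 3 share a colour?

5

You could draw 2 of every colour without reaching 3 of any — 4 in all.
One more forces 3 of some colour, so 4 + 1 = 5.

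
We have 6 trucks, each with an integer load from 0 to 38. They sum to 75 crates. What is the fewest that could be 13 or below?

1

If only k of them are at most 13, the other 6 − k are at least 14, so the total is at least (6 − k)·14 + k·0.
This is ≤ 75, so (6 − k)·14 + 0k ≤ 75, which gives k ≥ 1.
Exactly 1 works: 1 value at 0 and 5 at 14 total 70; raise one of the low values by 5 (still ≤ 13) to hit 75.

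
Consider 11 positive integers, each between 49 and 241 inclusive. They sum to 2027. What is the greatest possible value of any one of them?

241

Maximizing one value means minimizing the remaining 10.
The other 10 contribute at least 10 × 49 = 490, leaving at most 2027 − 490 = 1537.
But each integer is capped at 241, so the maximum is 241.
Achievable: one at 241 and the other 10 totalling 1786, which fits since 10 × 49 ≤ 1786 ≤ 10 × 241.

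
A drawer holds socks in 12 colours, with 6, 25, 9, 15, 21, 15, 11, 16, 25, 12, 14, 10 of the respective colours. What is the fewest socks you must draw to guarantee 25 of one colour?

178

In the worst case you take as many as possible of each colour without reaching 25: 6 + 24 + 9 + 15 + 21 + 15 + 11 + 16 + 24 + 12 + 14 + 10 = 177.
The next one must give 25 of some colour, so 177 + 1 = 178.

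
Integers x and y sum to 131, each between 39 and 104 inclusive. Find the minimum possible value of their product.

3588

Since x + y is fixed, pushing one of them to its bound minimizes the product.
The extreme feasible split is x = 39, y = 92, giving xy = 3588.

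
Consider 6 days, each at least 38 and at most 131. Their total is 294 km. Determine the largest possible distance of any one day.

To make one day as large as possible, make the other 5 as small as possible.
The other 5 contribute at least 5 × 38 = 190, leaving at most 294 − 190 = 104.
Since 104 ≤ 131, this is achievable: one at 104 and 5 at 38.

104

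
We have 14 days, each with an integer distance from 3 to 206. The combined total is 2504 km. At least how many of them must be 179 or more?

Suppose at most 14 − j of them reach 179; then j values are ≤ 178 and the rest ≤ 206.
The total is then ≤ 178·j + 206·(14 − j) = 2884 − 28j. For this to be ≥ 2504 we need j ≤ 13, so at least 14 − 13 = 1 must reach 179.
Exactly 1 works: 1 value at 206 and 13 at 178 total 2520; lower one of the high values by 16 (still ≥ 179) to hit 2504.

1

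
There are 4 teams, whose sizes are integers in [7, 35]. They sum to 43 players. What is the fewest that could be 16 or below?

Each value above 16 is at least 17, contributing at least 17 − 7 = 10 above the floor 7.
The sum exceeds the floor total 28 by 15, so at most ⌊15/10⌋ = 1 exceed 16, and at least 3 are ≤ 16.
Exactly 3 works: 3 values at 7 and 1 at 17 total 38; raise one of the low values by 5 (still ≤ 16) to hit 43.

3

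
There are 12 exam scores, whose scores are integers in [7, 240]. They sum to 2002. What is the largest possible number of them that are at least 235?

Suppose k of them are at least 235. Those contribute at least 235 each and the other 12 − k at least 7 each.
So the total is at least 235k + 7(12 − k) = 84 + 228k. This must be ≤ 2002, giving k ≤ 8.
k = 8 is achieved by 8 values at 235 and 4 at 7, total 1908; add 94 to one value (staying below 235) to reach 2002.

8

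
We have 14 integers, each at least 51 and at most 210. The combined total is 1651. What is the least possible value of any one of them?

51

Minimizing one value means maximizing the remaining 13.
The other 13 can take up 13 × 210 = 2730 ≥ 1651 − 51, so one integer can sit at its floor of 51.
Achievable: one at 51 and the other 13 totalling 1600, which fits since 13 × 51 ≤ 1600 ≤ 13 × 210.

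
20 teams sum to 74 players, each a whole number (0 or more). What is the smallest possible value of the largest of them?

The average is 74/20 > 3, so not all 20 can be 3 or less; the largest is ≥ 4.
Taking 6 copies of 3 and 14 copies of 4 gives exactly 74, so 4 is attained.

4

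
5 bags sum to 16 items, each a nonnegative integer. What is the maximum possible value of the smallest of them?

3

The 5 values sum to 16, so their minimum is at most ⌊16/5⌋ = 3.
Equality holds with 4 values of 3 and 1 value of 4.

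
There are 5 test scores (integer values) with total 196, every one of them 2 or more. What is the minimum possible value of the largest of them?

The 5 values sum to 196, so their maximum is at least ⌈196/5⌉ = 40.
Achievable: 1 of them at 40 and 4 at 39 total 196.

40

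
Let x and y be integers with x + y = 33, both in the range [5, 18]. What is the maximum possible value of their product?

272

For a fixed sum, the product xy is largest when x and y are as close as possible.
Taking x = 16 and y = 17 (both in [5, 18]) gives xy = 272.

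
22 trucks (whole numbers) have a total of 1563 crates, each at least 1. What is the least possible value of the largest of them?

If every one of the 22 were at most 71, the total would be at most 22 × 71 = 1562 < 1563.
Equality holds with 1 value of 72 and 21 values of 71.

72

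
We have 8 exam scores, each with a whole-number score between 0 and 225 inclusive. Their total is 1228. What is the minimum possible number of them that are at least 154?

1

Suppose at most 8 − j of them reach 154; then j values are ≤ 153 and the rest ≤ 225.
The total is then ≤ 153·j + 225·(8 − j) = 1800 − 72j. For this to be ≥ 1228 we need j ≤ 7, so at least 8 − 7 = 1 must reach 154.
Exactly 1 works: 1 value at 225 and 7 at 153 total 1296; lower one of the high values by 68 (still ≥ 154) to hit 1228.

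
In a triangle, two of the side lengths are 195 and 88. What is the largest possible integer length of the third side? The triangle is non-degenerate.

282

The third side must be less than 195 + 88 = 283.
The largest integer below 283 is 282.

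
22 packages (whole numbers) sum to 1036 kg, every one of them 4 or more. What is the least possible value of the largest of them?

48

Some value must be at least ⌈1036/22⌉ = 48, since 22 × 47 = 1034 < 1036.
Achievable: 2 of them at 48 and 20 at 47 total 1036.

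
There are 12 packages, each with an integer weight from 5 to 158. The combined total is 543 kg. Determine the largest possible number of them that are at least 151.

3

With k values at 151 or above and the rest at least 5, the sum is at least 60 + 146k.
Since the sum is 543, we need 146k ≤ 483, i.e. k ≤ 3.
k = 3 is achieved by 3 values at 151 and 9 at 5, total 498; add 45 to one value (staying below 151) to reach 543.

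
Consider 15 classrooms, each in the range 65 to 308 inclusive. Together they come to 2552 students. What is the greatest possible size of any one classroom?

To make one classroom as large as possible, make the other 14 as small as possible.
The other 14 contribute at least 14 × 65 = 910, leaving at most 2552 − 910 = 1642.
But each classroom is capped at 308, so the maximum is 308.
Achievable: one at 308 and the other 14 totalling 2244, which fits since 14 × 65 ≤ 2244 ≤ 14 × 308.

308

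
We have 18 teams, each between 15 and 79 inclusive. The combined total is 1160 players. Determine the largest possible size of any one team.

79

To make one team as large as possible, make the other 17 as small as possible.
The other 17 contribute at least 17 × 15 = 255, leaving at most 1160 − 255 = 905.
But each team is capped at 79, so the maximum is 79.
Achievable: one at 79 and the other 17 totalling 1081, which fits since 17 × 15 ≤ 1081 ≤ 17 × 79.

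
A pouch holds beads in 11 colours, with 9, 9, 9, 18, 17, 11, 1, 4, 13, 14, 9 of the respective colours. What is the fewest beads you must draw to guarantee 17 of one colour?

In the worst case you take as many as possible of each colour without reaching 17: 9 + 9 + 9 + 16 + 16 + 11 + 1 + 4 + 13 + 14 + 9 = 111.
The next one must give 17 of some colour, so 111 + 1 = 112.

112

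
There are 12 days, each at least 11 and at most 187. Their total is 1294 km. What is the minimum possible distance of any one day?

To make one day as small as possible, make the other 11 as large as possible.
The other 11 can take up 11 × 187 = 2057 ≥ 1294 − 11, so one day can sit at its floor of 11.
Achievable: one at 11 and the other 11 totalling 1283, which fits since 11 × 11 ≤ 1283 ≤ 11 × 187.

11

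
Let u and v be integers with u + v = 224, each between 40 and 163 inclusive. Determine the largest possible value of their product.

12544

uv = u(224 − u) is maximized when u is as near 224/2 as the bounds allow.
Taking u = 112 and v = 112 (both in [40, 163]) gives uv = 12544.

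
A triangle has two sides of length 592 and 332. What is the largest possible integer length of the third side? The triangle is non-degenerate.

923

The third side must be less than 592 + 332 = 924.
The largest integer below 924 is 923.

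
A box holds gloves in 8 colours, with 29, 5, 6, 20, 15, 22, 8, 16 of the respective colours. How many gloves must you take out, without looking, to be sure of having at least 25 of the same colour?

117

In the worst case you take as many as possible of each colour without reaching 25: 24 + 5 + 6 + 20 + 15 + 22 + 8 + 16 = 116.
The next one must give 25 of some colour, so 116 + 1 = 117.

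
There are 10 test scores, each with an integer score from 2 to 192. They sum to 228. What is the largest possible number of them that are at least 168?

1

With k values at 168 or above and the rest at least 2, the sum is at least 20 + 166k.
Since the sum is 228, we need 166k ≤ 208, i.e. k ≤ 1.
k = 1 is achieved by 1 value at 168 and 9 at 2, total 186; add 42 to one value (staying below 168) to reach 228.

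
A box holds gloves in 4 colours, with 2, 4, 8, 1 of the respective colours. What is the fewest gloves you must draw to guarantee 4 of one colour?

10

In the worst case you take as many as possible of each colour without reaching 4: 2 + 3 + 3 + 1 = 9.
The next one must give 4 of some colour, so 9 + 1 = 10.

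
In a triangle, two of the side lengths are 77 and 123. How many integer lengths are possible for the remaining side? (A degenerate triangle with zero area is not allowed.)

The triangle inequality gives |77 − 123| < c < 77 + 123, i.e. 46 < c < 200.
So c can be any integer from 47 to 199: 153 values.

153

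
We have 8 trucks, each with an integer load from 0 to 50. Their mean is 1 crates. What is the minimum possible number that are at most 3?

6

The total is 8 × 1 = 8.
Let j be the number exceeding 3. Then the total is ≥ 4·j + 0·(8 − j) = 0 + 4j.
So 4j ≤ 8 and j ≤ 2; hence at least 8 − 2 = 6 are ≤ 3.
Exactly 6 works: 6 values at 0 and 2 at 4 total 8.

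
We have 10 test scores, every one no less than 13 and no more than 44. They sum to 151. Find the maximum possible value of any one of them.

34

Maximizing one value means minimizing the remaining 9.
The other 9 contribute at least 9 × 13 = 117, leaving at most 151 − 117 = 34.
Since 34 ≤ 44, this is achievable: one at 34 and 9 at 13.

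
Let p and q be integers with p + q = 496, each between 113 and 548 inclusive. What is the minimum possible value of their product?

43279

Since p + q is fixed, pushing one of them to its bound minimizes the product.
The extreme feasible split is p = 113, q = 383, giving pq = 43279.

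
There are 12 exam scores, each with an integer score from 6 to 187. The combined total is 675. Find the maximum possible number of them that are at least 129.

With k values at 129 or above and the rest at least 6, the sum is at least 72 + 123k.
Since the sum is 675, we need 123k ≤ 603, i.e. k ≤ 4.
k = 4 is achieved by 4 values at 129 and 8 at 6, total 564; add 111 to one value (staying below 129) to reach 675.

4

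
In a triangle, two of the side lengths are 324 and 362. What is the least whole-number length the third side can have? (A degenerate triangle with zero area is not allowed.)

The third side must exceed |324 − 362| = 38.
The smallest integer above 38 is 39.

39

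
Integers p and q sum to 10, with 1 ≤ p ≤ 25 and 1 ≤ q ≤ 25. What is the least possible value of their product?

9

pq = p(10 − p) is concave in p, so over [1, 9] it is minimized at an endpoint.
The extreme feasible split is p = 1, q = 9, giving pq = 9.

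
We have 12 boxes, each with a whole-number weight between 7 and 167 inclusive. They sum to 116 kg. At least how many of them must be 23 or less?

11

Let j be the number exceeding 23. Then the total is ≥ 24·j + 7·(12 − j) = 84 + 17j.
So 17j ≤ 32 and j ≤ 1; hence at least 12 − 1 = 11 are ≤ 23.
Exactly 11 works: 11 values at 7 and 1 at 24 total 101; raise one of the low values by 15 (still ≤ 23) to hit 116.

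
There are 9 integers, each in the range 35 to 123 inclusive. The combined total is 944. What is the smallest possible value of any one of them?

35

Minimizing one value means maximizing the remaining 8.
The other 8 can take up 8 × 123 = 984 ≥ 944 − 35, so one integer can sit at its floor of 35.
Achievable: one at 35 and the other 8 totalling 909, which fits since 8 × 35 ≤ 909 ≤ 8 × 123.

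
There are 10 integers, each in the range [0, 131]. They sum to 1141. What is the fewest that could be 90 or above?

Each value short of 90 is at most 89, costing at least 131 − 89 = 42 against the maximum total of 1310.
We can afford to lose at most 1310 − 1141 = 169, so at most ⌊169/42⌋ = 4 fall short, and at least 6 are ≥ 90.
Exactly 6 works: 6 values at 131 and 4 at 89 total 1142; lower one of the high values by 1 (still ≥ 90) to hit 1141.

6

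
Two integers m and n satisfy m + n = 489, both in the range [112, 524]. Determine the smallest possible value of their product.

42224

For a fixed sum, mn is smallest when m and n are as far apart as possible.
The extreme feasible split is m = 112, n = 377, giving mn = 42224.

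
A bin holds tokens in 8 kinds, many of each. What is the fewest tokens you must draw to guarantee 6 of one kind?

In the worst case you draw 5 of each of the 8 kinds: 8 × 5 = 40.
One more forces 6 of some kind, so 40 + 1 = 41.

41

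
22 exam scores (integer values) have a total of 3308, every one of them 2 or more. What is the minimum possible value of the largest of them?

Some value must be at least ⌈3308/22⌉ = 151, since 22 × 150 = 3300 < 3308.
Equality holds with 8 values of 151 and 14 values of 150.

151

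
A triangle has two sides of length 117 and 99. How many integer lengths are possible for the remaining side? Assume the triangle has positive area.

197

The triangle inequality gives |117 − 99| < c < 117 + 99, i.e. 18 < c < 216.
So c can be any integer from 19 to 215: 197 values.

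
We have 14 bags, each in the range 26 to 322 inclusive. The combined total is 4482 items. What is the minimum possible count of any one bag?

To make one bag as small as possible, make the other 13 as large as possible.
The other 13 contribute at most 13 × 322 = 4186, leaving at least 4482 − 4186 = 296.
Since 296 ≥ 26, this is achievable: one at 296 and 13 at 322.

296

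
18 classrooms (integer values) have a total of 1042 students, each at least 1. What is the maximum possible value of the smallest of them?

57

If every one of the 18 were at least 58, the total would be at least 18 × 58 = 1044 > 1042.
Taking 2 copies of 57 and 16 copies of 58 gives exactly 1042, so 57 is attained.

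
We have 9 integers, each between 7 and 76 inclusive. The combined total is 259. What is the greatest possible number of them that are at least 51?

4

If k of the values are ≥ 51, the total is ≥ 51k + 7(9 − k).
Setting 51k + 7(9 − k) ≤ 259 gives 44k ≤ 196, so k ≤ 4.
k = 4 is achieved by 4 values at 51 and 5 at 7, total 239; add 20 to one value (staying below 51) to reach 259.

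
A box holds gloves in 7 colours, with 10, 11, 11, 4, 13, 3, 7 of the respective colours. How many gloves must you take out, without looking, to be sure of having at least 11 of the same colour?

In the worst case you take as many as possible of each colour without reaching 11: 10 + 10 + 10 + 4 + 10 + 3 + 7 = 54.
The next one must give 11 of some colour, so 54 + 1 = 55.

55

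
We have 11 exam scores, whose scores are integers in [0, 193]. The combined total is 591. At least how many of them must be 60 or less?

Let j be the number exceeding 60. Then the total is ≥ 61·j + 0·(11 − j) = 0 + 61j.
So 61j ≤ 591 and j ≤ 9; hence at least 11 − 9 = 2 are ≤ 60.
Exactly 2 works: 2 values at 0 and 9 at 61 total 549; raise one of the low values by 42 (still ≤ 60) to hit 591.

2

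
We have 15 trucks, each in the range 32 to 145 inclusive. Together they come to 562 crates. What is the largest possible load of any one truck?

114

Maximizing one value means minimizing the remaining 14.
The other 14 contribute at least 14 × 32 = 448, leaving at most 562 − 448 = 114.
Since 114 ≤ 145, this is achievable: one at 114 and 14 at 32.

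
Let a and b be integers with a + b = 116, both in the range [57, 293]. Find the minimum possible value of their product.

For a fixed sum, ab is smallest when a and b are as far apart as possible.
The extreme feasible split is a = 57, b = 59, giving ab = 3363.

3363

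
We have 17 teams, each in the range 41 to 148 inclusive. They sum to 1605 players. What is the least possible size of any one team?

To make one team as small as possible, make the other 16 as large as possible.
The other 16 can take up 16 × 148 = 2368 ≥ 1605 − 41, so one team can sit at its floor of 41.
Achievable: one at 41 and the other 16 totalling 1564, which fits since 16 × 41 ≤ 1564 ≤ 16 × 148.

41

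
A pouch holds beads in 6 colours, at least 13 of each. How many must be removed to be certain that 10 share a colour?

You could draw 9 of every colour without reaching 10 of any — 54 in all.
One more forces 10 of some colour, so 54 + 1 = 55.

55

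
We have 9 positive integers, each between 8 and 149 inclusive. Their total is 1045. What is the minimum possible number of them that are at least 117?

1

If only k of them are at least 117, the other 9 − k are at most 116, so the total is at most k·149 + (9 − k)·116.
This must reach 1045, so k·149 + (9 − k)·116 ≥ 1045, giving k ≥ 1.
Exactly 1 works: 1 value at 149 and 8 at 116 total 1077; lower one of the high values by 32 (still ≥ 117) to hit 1045.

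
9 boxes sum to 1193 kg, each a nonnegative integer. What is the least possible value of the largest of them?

133

If every one of the 9 were at most 132, the total would be at most 9 × 132 = 1188 < 1193.
Equality holds with 5 values of 133 and 4 values of 132.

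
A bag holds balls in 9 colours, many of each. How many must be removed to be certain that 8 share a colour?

You could draw 7 of every colour without reaching 8 of any — 63 in all.
One more forces 8 of some colour, so 63 + 1 = 64.

64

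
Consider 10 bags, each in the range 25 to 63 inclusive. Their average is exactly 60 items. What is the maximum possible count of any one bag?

To make one bag as large as possible, make the other 9 as small as possible.
The total is 10 × 60 = 600.
The other 9 contribute at least 9 × 25 = 225, leaving at most 600 − 225 = 375.
But each bag is capped at 63, so the maximum is 63.
Achievable: one at 63 and the other 9 totalling 537, which fits since 9 × 25 ≤ 537 ≤ 9 × 63.

63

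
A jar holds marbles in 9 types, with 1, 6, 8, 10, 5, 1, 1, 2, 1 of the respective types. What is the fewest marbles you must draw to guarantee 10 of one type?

35

In the worst case you take as many as possible of each type without reaching 10: 1 + 6 + 8 + 9 + 5 + 1 + 1 + 2 + 1 = 34.
The next one must give 10 of some type, so 34 + 1 = 35.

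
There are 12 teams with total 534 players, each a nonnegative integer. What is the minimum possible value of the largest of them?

45

The 12 values sum to 534, so their maximum is at least ⌈534/12⌉ = 45.
Equality holds with 6 values of 45 and 6 values of 44.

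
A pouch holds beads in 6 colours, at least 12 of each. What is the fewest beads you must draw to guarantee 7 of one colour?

In the worst case you draw 6 of each of the 6 colours: 6 × 6 = 36.
One more forces 7 of some colour, so 36 + 1 = 37.

37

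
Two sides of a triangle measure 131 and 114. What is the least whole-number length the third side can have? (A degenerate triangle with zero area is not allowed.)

The third side must exceed |131 − 114| = 17.
The smallest integer above 17 is 18.

18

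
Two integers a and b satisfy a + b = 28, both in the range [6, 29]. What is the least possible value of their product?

ab = a(28 − a) is concave in a, so over [6, 22] it is minimized at an endpoint.
The extreme feasible split is a = 6, b = 22, giving ab = 132.

132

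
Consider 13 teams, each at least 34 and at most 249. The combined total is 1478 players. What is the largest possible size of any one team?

249

To make one team as large as possible, make the other 12 as small as possible.
The other 12 contribute at least 12 × 34 = 408, leaving at most 1478 − 408 = 1070.
But each team is capped at 249, so the maximum is 249.
Achievable: one at 249 and the other 12 totalling 1229, which fits since 12 × 34 ≤ 1229 ≤ 12 × 249.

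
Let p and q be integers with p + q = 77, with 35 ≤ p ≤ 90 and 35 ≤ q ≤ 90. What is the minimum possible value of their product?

pq = p(77 − p) is concave in p, so over [35, 42] it is minimized at an endpoint.
The extreme feasible split is p = 35, q = 42, giving pq = 1470.

1470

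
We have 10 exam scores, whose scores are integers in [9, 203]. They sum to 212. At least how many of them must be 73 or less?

9

If only k of them are at most 73, the other 10 − k are at least 74, so the total is at least (10 − k)·74 + k·9.
This is ≤ 212, so (10 − k)·74 + 9k ≤ 212, which gives k ≥ 9.
Exactly 9 works: 9 values at 9 and 1 at 74 total 155; raise one of the low values by 57 (still ≤ 73) to hit 212.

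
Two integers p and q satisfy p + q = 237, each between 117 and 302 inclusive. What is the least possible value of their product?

14040

For a fixed sum, pq is smallest when p and q are as far apart as possible.
The extreme feasible split is p = 117, q = 120, giving pq = 14040.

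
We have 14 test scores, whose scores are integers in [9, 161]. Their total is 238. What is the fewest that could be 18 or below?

3

Each value above 18 is at least 19, contributing at least 19 − 9 = 10 above the floor 9.
The sum exceeds the floor total 126 by 112, so at most ⌊112/10⌋ = 11 exceed 18, and at least 3 are ≤ 18.
Exactly 3 works: 3 values at 9 and 11 at 19 total 236; raise one of the low values by 2 (still ≤ 18) to hit 238.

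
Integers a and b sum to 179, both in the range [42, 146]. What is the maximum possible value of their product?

ab = a(179 − a) is maximized when a is as near 179/2 as the bounds allow.
Taking a = 89 and b = 90 (both in [42, 146]) gives ab = 8010.

8010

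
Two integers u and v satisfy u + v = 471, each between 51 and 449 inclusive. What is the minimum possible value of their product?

For a fixed sum, uv is smallest when u and v are as far apart as possible.
At the endpoint u = 51, v = 471 − 51 = 420, so uv = 51 × 420 = 21420.

21420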